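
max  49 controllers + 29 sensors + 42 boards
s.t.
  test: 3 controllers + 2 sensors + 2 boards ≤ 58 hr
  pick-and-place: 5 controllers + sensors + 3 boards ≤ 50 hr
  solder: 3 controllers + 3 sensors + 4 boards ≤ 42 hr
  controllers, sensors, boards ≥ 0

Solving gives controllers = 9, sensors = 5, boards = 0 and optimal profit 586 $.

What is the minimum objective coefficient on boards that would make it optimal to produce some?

At the optimum: test uses 37 of 58 (slack = 21); pick-and-place uses 50 of 50 (binding); solder uses 42 of 42 (binding).
Slack constraints have shadow price 0 (complementary slackness).
The binding rows give the dual system: 5·y_pick-and-place + 3·y_solder = 49 and 1·y_pick-and-place + 3·y_solder = 29.
This yields shadow prices y_pick-and-place = 5, y_solder = 8.
boards enters the basis when its profit ≥ yᵀa₃ = 5·3 + 8·4 = 47.

47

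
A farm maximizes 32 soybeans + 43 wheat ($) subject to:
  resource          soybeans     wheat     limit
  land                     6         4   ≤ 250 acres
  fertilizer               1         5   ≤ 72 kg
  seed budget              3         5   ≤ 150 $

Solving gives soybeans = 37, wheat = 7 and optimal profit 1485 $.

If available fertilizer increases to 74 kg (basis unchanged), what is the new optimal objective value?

1495

Check each constraint at x*: land 250/250 (tight); fertilizer 72/72 (tight); seed budget 146/150 (slack 4).
Slack constraints have shadow price 0 (complementary slackness).
The binding rows give the dual system: 6·y_land + 1·y_fertilizer = 32 and 4·y_land + 5·y_fertilizer = 43.
Solving: y_land = 4.5, y_fertilizer = 5.
Δz = y_fertilizer·Δb = 5 × (2) = 10, so new z* = 1485 + 10 = 1495.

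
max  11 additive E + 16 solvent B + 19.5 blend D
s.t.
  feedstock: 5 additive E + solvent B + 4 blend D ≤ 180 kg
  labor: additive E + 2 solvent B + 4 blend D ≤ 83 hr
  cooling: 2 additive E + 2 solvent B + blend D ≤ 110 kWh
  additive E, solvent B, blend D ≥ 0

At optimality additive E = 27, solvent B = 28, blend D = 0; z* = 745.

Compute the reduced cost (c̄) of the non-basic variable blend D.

Check each constraint at x*: feedstock 163/180 (slack 17); labor 83/83 (tight); cooling 110/110 (tight).
Slack constraints have shadow price 0 (complementary slackness).
The binding rows give the dual system: 1·y_labor + 2·y_cooling = 11 and 2·y_labor + 2·y_cooling = 16.
Solving: y_labor = 5, y_cooling = 3.
Reduced cost of blend D: c₃ − yᵀa₃ = 19.5 − (5·4 + 3·1) = 19.5 − 23 = -3.5.

-3.5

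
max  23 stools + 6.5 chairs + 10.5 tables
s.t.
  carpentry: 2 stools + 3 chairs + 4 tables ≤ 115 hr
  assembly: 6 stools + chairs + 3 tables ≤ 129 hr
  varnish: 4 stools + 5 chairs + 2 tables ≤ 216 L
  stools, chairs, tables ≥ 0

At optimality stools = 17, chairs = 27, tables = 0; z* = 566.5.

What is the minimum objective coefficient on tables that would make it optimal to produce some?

Check each constraint at x*: carpentry 115/115 (tight); assembly 129/129 (tight); varnish 203/216 (slack 13).
By complementary slackness, y = 0 for the non-binding constraint.
Dual feasibility on the basic columns requires 2·y_carpentry + 6·y_assembly = 23, 3·y_carpentry + 1·y_assembly = 6.5.
→ y_carpentry = 1 and y_assembly = 3.5.
tables enters the basis when its profit ≥ yᵀa₃ = 1·4 + 3.5·3 = 14.5.

14.5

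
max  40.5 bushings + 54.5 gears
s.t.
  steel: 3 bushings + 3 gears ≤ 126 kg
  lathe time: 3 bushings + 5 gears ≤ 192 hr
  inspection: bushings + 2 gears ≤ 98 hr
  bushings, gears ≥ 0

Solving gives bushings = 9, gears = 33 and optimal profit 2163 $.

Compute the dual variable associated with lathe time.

7

At the optimum: steel uses 126 of 126 (binding); lathe time uses 192 of 192 (binding); inspection uses 75 of 98 (slack = 23).
Slack constraints have shadow price 0 (complementary slackness).
Dual feasibility on the basic columns requires 3·y_steel + 3·y_lathe time = 40.5, 3·y_steel + 5·y_lathe time = 54.5.
→ y_steel = 6.5 and y_lathe time = 7.
Shadow price of lathe time = 7.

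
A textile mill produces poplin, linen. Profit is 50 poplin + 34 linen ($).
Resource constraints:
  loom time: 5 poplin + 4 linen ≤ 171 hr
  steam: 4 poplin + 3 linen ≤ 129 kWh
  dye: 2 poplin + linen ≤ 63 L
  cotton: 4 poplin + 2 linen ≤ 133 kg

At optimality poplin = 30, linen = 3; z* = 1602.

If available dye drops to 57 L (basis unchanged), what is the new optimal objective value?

Binding: steam and dye. Non-binding: loom time (9 unused), cotton (7 unused).
Since loom time, cotton are not tight, their duals are 0.
From A_Bᵀ y = c: 4·y_steam + 2·y_dye = 50; 3·y_steam + 1·y_dye = 34.
Solving: y_steam = 9, y_dye = 7.
Δz = y_dye·Δb = 7 × (-6) = -42, so new z* = 1602 − 42 = 1560.

1560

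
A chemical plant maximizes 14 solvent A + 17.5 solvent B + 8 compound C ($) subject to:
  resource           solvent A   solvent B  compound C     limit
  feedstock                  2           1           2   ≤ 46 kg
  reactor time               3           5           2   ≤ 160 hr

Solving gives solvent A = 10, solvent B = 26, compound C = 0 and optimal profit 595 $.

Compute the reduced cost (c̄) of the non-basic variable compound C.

Check each constraint at x*: feedstock 46/46 (tight); reactor time 160/160 (tight).
The binding rows give the dual system: 2·y_feedstock + 3·y_reactor time = 14 and 1·y_feedstock + 5·y_reactor time = 17.5.
Solving: y_feedstock = 2.5, y_reactor time = 3.
Reduced cost of compound C: c₃ − yᵀa₃ = 8 − (2.5·2 + 3·2) = 8 − 11 = -3.

-3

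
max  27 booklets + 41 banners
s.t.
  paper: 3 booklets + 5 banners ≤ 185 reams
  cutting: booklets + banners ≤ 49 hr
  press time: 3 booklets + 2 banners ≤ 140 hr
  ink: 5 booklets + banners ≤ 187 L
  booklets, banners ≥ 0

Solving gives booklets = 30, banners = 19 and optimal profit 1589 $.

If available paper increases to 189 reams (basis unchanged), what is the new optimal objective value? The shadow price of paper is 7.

Δb = 4, so new z* = 1589 + (7)·(4) = 1589 + 28 = 1617.

1617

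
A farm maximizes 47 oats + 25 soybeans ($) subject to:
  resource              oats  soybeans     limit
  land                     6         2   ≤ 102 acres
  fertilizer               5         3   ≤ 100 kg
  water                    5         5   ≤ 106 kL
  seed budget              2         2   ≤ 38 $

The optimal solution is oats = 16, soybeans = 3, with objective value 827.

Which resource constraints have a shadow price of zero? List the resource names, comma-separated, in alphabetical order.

land: 102/102 (binding)
fertilizer: 89/100 (slack 11)
water: 95/106 (slack 11)
seed budget: 38/38 (binding)
By complementary slackness, a constraint with positive slack has shadow price 0 → fertilizer, water.

fertilizer, water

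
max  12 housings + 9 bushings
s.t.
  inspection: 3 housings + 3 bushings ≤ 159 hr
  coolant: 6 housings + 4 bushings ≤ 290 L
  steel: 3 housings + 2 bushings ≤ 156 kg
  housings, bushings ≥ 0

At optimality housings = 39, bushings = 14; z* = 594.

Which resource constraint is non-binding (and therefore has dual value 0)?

inspection: 159/159 (binding)
coolant: 290/290 (binding)
steel: 145/156 (slack 11)
By complementary slackness, a constraint with positive slack has shadow price 0 → steel.

steel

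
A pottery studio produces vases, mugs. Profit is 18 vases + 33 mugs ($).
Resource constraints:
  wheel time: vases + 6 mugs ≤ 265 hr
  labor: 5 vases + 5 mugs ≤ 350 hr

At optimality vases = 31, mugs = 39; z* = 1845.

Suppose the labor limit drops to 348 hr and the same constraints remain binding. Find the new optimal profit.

1839

Check each constraint at x*: wheel time 265/265 (tight); labor 350/350 (tight).
The binding rows give the dual system: 1·y_wheel time + 5·y_labor = 18 and 6·y_wheel time + 5·y_labor = 33.
Solving: y_wheel time = 3, y_labor = 3.
Δz = y_labor·Δb = 3 × (-2) = -6, so new z* = 1845 − 6 = 1839.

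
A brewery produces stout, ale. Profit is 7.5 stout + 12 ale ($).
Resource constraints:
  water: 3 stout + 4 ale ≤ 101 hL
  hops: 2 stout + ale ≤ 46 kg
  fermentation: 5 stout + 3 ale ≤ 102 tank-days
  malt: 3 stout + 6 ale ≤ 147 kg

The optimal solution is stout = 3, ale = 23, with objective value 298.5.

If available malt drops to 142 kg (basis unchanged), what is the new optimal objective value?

At the optimum: water uses 101 of 101 (binding); hops uses 29 of 46 (slack = 17); fermentation uses 84 of 102 (slack = 18); malt uses 147 of 147 (binding).
Slack constraints have shadow price 0 (complementary slackness).
Dual feasibility on the basic columns requires 3·y_water + 3·y_malt = 7.5, 4·y_water + 6·y_malt = 12.
Solving: y_water = 1.5, y_malt = 1.
Δz = y_malt·Δb = 1 × (-5) = -5, so new z* = 298.5 − 5 = 293.5.

293.5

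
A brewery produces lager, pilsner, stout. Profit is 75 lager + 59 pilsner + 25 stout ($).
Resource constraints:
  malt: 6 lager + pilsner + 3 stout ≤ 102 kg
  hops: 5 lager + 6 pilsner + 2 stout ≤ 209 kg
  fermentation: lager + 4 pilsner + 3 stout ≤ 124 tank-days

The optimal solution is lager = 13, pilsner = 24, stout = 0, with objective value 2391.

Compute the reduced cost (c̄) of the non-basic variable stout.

-8

Check each constraint at x*: malt 102/102 (tight); hops 209/209 (tight); fermentation 109/124 (slack 15).
By complementary slackness, y = 0 for the non-binding constraint.
The binding rows give the dual system: 6·y_malt + 5·y_hops = 75 and 1·y_malt + 6·y_hops = 59.
→ y_malt = 5 and y_hops = 9.
Reduced cost of stout: c₃ − yᵀa₃ = 25 − (5·3 + 9·2) = 25 − 33 = -8.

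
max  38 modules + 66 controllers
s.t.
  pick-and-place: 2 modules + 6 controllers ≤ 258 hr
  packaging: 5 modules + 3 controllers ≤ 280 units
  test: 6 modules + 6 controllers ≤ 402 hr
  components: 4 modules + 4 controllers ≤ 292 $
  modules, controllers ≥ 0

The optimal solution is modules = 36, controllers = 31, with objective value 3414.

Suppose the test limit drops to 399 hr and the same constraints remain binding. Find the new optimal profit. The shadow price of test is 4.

3402

Δb = -3, so new z* = 3414 + (4)·(-3) = 3414 − 12 = 3402.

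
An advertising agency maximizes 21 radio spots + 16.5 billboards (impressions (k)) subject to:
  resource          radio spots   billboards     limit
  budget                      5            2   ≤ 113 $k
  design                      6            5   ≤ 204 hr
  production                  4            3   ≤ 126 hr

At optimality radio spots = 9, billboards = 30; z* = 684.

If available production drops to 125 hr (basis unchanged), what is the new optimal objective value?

At the optimum: budget uses 105 of 113 (slack = 8); design uses 204 of 204 (binding); production uses 126 of 126 (binding).
By complementary slackness, y = 0 for the non-binding constraint.
From A_Bᵀ y = c: 6·y_design + 4·y_production = 21; 5·y_design + 3·y_production = 16.5.
Solving: y_design = 1.5, y_production = 3.
Δz = y_production·Δb = 3 × (-1) = -3, so new z* = 684 − 3 = 681.

681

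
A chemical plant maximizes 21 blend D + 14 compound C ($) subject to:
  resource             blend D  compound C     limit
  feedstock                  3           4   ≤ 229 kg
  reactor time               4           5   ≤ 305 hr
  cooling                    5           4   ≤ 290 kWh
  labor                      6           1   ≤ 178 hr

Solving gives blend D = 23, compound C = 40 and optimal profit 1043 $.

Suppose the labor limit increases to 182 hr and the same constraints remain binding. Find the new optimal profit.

1051

Binding: feedstock and labor. Non-binding: reactor time (13 unused), cooling (15 unused).
Since reactor time, cooling are not tight, their duals are 0.
Dual feasibility on the basic columns requires 3·y_feedstock + 6·y_labor = 21, 4·y_feedstock + 1·y_labor = 14.
Solving: y_feedstock = 3, y_labor = 2.
Δz = y_labor·Δb = 2 × (4) = 8, so new z* = 1043 + 8 = 1051.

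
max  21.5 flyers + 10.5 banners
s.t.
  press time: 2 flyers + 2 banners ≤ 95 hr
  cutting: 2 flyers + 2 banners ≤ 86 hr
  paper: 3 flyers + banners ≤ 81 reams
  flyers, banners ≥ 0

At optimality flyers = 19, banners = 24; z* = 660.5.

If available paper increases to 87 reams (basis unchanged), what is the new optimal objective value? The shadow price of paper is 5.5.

Δb = 6, so new z* = 660.5 + (5.5)·(6) = 660.5 + 33 = 693.5.

693.5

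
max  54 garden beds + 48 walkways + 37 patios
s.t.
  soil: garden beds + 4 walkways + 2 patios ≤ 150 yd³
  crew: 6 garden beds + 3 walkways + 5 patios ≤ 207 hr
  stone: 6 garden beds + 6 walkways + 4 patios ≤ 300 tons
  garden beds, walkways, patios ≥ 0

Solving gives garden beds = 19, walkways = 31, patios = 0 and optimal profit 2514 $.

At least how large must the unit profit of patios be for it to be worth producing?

38

At the optimum: soil uses 143 of 150 (slack = 7); crew uses 207 of 207 (binding); stone uses 300 of 300 (binding).
Slack constraints have shadow price 0 (complementary slackness).
Dual feasibility on the basic columns requires 6·y_crew + 6·y_stone = 54, 3·y_crew + 6·y_stone = 48.
This yields shadow prices y_crew = 2, y_stone = 7.
patios enters the basis when its profit ≥ yᵀa₃ = 2·5 + 7·4 = 38.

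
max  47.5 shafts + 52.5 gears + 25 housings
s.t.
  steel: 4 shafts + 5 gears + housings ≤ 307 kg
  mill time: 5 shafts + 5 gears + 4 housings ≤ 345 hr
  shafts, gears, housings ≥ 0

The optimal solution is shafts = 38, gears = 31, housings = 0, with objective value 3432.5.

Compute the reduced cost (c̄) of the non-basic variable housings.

-2

At the optimum: steel uses 307 of 307 (binding); mill time uses 345 of 345 (binding).
The binding rows give the dual system: 4·y_steel + 5·y_mill time = 47.5 and 5·y_steel + 5·y_mill time = 52.5.
Solving: y_steel = 5, y_mill time = 5.5.
Reduced cost of housings: c₃ − yᵀa₃ = 25 − (5·1 + 5.5·4) = 25 − 27 = -2.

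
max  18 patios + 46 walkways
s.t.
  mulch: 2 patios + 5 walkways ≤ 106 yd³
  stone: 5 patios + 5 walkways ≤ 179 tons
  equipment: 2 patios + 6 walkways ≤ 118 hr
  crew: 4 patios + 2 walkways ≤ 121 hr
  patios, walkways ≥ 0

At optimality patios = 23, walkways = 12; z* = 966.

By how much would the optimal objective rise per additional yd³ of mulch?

8

At the optimum: mulch uses 106 of 106 (binding); stone uses 175 of 179 (slack = 4); equipment uses 118 of 118 (binding); crew uses 116 of 121 (slack = 5).
By complementary slackness, y = 0 for the non-binding constraints.
From A_Bᵀ y = c: 2·y_mulch + 2·y_equipment = 18; 5·y_mulch + 6·y_equipment = 46.
Solving: y_mulch = 8, y_equipment = 1.
Shadow price of mulch = 8.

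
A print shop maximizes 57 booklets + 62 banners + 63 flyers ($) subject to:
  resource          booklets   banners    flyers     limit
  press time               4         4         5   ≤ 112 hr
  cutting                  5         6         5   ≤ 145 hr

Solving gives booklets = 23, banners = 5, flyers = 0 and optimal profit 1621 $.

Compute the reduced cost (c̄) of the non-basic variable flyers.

Check each constraint at x*: press time 112/112 (tight); cutting 145/145 (tight).
The binding rows give the dual system: 4·y_press time + 5·y_cutting = 57 and 4·y_press time + 6·y_cutting = 62.
This yields shadow prices y_press time = 8, y_cutting = 5.
Reduced cost of flyers: c₃ − yᵀa₃ = 63 − (8·5 + 5·5) = 63 − 65 = -2.

-2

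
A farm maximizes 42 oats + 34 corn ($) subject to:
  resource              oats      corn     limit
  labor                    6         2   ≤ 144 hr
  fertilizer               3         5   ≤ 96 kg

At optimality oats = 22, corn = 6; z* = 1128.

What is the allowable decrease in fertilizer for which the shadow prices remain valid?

24

Binding constraints: labor, fertilizer. The basis is B = [[6,2],[3,5]] with det 24.
Per unit decrease in fertilizer, x* moves by d = (0.0833, -0.25).
The basis stays optimal until corn reaches 0; allowable decrease = 24 kg.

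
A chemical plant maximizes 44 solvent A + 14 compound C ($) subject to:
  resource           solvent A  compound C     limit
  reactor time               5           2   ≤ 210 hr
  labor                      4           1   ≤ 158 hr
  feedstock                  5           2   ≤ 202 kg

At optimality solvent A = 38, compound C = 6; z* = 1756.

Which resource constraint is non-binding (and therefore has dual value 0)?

reactor time: 202/210 (slack 8)
labor: 158/158 (binding)
feedstock: 202/202 (binding)
By complementary slackness, a constraint with positive slack has shadow price 0 → reactor time.

reactor time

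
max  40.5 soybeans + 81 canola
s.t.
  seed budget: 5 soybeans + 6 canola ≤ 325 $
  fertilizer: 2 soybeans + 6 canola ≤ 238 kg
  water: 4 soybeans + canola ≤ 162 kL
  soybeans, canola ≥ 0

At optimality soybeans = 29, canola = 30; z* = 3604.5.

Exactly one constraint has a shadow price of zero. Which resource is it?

water

seed budget: 325/325 (binding)
fertilizer: 238/238 (binding)
water: 146/162 (slack 16)
By complementary slackness, a constraint with positive slack has shadow price 0 → water.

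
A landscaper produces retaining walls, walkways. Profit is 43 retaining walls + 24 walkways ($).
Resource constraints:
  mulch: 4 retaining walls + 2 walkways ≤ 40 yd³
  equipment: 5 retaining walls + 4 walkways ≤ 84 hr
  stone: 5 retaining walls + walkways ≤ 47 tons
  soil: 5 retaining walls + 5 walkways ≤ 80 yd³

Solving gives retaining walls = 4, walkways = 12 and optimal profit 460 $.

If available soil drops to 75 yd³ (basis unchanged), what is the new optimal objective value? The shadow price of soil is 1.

Δb = -5, so new z* = 460 + (1)·(-5) = 460 − 5 = 455.

455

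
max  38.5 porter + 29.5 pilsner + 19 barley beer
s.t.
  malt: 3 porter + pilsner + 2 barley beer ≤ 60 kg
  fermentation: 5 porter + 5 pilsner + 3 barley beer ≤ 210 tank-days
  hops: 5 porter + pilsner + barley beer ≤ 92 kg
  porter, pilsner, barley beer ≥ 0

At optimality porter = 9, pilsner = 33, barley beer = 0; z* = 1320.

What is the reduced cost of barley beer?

Binding: malt and fermentation. Non-binding: hops (14 unused).
By complementary slackness, y = 0 for the non-binding constraint.
From A_Bᵀ y = c: 3·y_malt + 5·y_fermentation = 38.5; 1·y_malt + 5·y_fermentation = 29.5.
This yields shadow prices y_malt = 4.5, y_fermentation = 5.
Reduced cost of barley beer: c₃ − yᵀa₃ = 19 − (4.5·2 + 5·3) = 19 − 24 = -5.

-5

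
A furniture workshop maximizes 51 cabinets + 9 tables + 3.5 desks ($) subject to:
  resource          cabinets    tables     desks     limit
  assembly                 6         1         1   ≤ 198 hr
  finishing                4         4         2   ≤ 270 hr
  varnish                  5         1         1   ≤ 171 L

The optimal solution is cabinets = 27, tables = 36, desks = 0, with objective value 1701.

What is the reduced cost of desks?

-5.5

At the optimum: assembly uses 198 of 198 (binding); finishing uses 252 of 270 (slack = 18); varnish uses 171 of 171 (binding).
By complementary slackness, y = 0 for the non-binding constraint.
Dual feasibility on the basic columns requires 6·y_assembly + 5·y_varnish = 51, 1·y_assembly + 1·y_varnish = 9.
→ y_assembly = 6 and y_varnish = 3.
Reduced cost of desks: c₃ − yᵀa₃ = 3.5 − (6·1 + 3·1) = 3.5 − 9 = -5.5.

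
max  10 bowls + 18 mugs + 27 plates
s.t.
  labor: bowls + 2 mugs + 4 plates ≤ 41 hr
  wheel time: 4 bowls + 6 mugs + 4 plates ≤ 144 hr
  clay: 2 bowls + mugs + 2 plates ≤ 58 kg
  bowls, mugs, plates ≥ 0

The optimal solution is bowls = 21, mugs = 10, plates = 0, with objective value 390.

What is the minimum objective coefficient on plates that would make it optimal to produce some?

28

At the optimum: labor uses 41 of 41 (binding); wheel time uses 144 of 144 (binding); clay uses 52 of 58 (slack = 6).
Since clay is not tight, its dual is 0.
The binding rows give the dual system: 1·y_labor + 4·y_wheel time = 10 and 2·y_labor + 6·y_wheel time = 18.
This yields shadow prices y_labor = 6, y_wheel time = 1.
plates enters the basis when its profit ≥ yᵀa₃ = 6·4 + 1·4 = 28.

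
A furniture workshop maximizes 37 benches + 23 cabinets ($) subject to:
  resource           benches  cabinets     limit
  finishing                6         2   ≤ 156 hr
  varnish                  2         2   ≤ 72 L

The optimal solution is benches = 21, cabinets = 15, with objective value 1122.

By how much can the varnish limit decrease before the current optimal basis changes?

Binding constraints: finishing, varnish. The basis is B = [[6,2],[2,2]] with det 8.
Per unit decrease in varnish, x* moves by d = (0.25, -0.75).
The basis stays optimal until cabinets reaches 0; allowable decrease = 20 L.

20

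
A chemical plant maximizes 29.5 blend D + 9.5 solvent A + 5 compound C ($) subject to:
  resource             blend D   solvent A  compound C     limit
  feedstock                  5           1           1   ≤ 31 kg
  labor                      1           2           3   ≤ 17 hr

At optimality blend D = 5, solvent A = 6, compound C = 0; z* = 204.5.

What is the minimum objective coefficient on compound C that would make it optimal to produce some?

11.5

Check each constraint at x*: feedstock 31/31 (tight); labor 17/17 (tight).
The binding rows give the dual system: 5·y_feedstock + 1·y_labor = 29.5 and 1·y_feedstock + 2·y_labor = 9.5.
→ y_feedstock = 5.5 and y_labor = 2.
compound C enters the basis when its profit ≥ yᵀa₃ = 5.5·1 + 2·3 = 11.5.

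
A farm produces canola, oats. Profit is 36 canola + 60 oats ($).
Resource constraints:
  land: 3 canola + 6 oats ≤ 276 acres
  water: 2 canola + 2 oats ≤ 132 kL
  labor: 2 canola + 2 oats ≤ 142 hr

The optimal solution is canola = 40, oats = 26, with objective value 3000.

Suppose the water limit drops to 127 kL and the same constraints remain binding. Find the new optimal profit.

2970

At the optimum: land uses 276 of 276 (binding); water uses 132 of 132 (binding); labor uses 132 of 142 (slack = 10).
Since labor is not tight, its dual is 0.
The binding rows give the dual system: 3·y_land + 2·y_water = 36 and 6·y_land + 2·y_water = 60.
Solving: y_land = 8, y_water = 6.
Δz = y_water·Δb = 6 × (-5) = -30, so new z* = 3000 − 30 = 2970.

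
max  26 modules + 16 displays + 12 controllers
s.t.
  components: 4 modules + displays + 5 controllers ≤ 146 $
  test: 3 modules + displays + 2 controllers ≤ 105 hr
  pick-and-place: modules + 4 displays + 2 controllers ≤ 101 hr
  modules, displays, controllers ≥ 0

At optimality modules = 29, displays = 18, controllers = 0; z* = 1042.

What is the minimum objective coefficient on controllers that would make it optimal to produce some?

Binding: test and pick-and-place. Non-binding: components (12 unused).
By complementary slackness, y = 0 for the non-binding constraint.
Dual feasibility on the basic columns requires 3·y_test + 1·y_pick-and-place = 26, 1·y_test + 4·y_pick-and-place = 16.
This yields shadow prices y_test = 8, y_pick-and-place = 2.
controllers enters the basis when its profit ≥ yᵀa₃ = 8·2 + 2·2 = 20.

20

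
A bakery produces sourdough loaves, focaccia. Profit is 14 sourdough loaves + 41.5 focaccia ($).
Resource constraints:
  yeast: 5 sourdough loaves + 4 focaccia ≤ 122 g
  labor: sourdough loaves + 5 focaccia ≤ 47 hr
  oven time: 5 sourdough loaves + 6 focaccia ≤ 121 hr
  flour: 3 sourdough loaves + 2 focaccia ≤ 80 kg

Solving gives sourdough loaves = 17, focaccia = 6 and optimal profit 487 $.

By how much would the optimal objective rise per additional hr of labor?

6.5

Check each constraint at x*: yeast 109/122 (slack 13); labor 47/47 (tight); oven time 121/121 (tight); flour 63/80 (slack 17).
Slack constraints have shadow price 0 (complementary slackness).
Dual feasibility on the basic columns requires 1·y_labor + 5·y_oven time = 14, 5·y_labor + 6·y_oven time = 41.5.
This yields shadow prices y_labor = 6.5, y_oven time = 1.5.
Shadow price of labor = 6.5.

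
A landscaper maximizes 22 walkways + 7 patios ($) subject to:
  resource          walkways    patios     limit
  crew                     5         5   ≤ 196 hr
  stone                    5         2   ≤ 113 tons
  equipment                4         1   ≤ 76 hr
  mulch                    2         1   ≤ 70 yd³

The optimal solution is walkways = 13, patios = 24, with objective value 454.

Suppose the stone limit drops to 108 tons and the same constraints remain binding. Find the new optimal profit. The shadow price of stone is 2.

Δb = -5, so new z* = 454 + (2)·(-5) = 454 − 10 = 444.

444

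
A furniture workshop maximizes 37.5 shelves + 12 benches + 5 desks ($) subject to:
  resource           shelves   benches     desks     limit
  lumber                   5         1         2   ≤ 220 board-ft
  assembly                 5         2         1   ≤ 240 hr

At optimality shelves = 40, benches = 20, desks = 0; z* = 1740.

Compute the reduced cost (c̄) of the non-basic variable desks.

-5.5

At the optimum: lumber uses 220 of 220 (binding); assembly uses 240 of 240 (binding).
Dual feasibility on the basic columns requires 5·y_lumber + 5·y_assembly = 37.5, 1·y_lumber + 2·y_assembly = 12.
This yields shadow prices y_lumber = 3, y_assembly = 4.5.
Reduced cost of desks: c₃ − yᵀa₃ = 5 − (3·2 + 4.5·1) = 5 − 10.5 = -5.5.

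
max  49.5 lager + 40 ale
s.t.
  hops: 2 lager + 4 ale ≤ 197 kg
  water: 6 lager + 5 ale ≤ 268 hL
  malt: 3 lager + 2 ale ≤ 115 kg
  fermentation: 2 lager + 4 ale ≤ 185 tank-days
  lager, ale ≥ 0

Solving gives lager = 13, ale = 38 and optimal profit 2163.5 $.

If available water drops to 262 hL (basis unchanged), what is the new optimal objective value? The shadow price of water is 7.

2121.5

Δb = -6, so new z* = 2163.5 + (7)·(-6) = 2163.5 − 42 = 2121.5.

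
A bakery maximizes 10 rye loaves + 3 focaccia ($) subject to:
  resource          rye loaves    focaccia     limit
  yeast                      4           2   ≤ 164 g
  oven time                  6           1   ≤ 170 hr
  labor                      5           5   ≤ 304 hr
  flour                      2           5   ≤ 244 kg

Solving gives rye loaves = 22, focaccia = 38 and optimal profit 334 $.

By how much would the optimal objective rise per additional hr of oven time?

Binding: yeast and oven time. Non-binding: labor (4 unused), flour (10 unused).
By complementary slackness, y = 0 for the non-binding constraints.
From A_Bᵀ y = c: 4·y_yeast + 6·y_oven time = 10; 2·y_yeast + 1·y_oven time = 3.
Solving: y_yeast = 1, y_oven time = 1.
Shadow price of oven time = 1.

1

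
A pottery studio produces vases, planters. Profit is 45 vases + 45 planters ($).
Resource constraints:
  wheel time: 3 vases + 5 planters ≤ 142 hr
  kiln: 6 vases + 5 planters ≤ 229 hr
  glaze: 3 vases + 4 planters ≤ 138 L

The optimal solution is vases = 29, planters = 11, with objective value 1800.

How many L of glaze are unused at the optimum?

7

glaze used = 3·29 + 4·11 = 131; slack = 138 − 131 = 7.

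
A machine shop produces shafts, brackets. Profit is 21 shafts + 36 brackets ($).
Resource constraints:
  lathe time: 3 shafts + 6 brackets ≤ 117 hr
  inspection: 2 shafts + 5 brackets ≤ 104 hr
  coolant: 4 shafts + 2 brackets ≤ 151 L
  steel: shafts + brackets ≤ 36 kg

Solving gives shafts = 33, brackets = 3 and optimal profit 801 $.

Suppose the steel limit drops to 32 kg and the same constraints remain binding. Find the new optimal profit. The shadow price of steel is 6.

Δb = -4, so new z* = 801 + (6)·(-4) = 801 − 24 = 777.

777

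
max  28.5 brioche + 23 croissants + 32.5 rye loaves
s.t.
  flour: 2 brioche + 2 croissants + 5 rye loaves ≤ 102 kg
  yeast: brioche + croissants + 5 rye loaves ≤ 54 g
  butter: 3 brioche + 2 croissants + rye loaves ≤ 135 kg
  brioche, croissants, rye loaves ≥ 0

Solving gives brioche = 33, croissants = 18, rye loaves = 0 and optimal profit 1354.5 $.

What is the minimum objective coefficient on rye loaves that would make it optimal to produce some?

Check each constraint at x*: flour 102/102 (tight); yeast 51/54 (slack 3); butter 135/135 (tight).
By complementary slackness, y = 0 for the non-binding constraint.
From A_Bᵀ y = c: 2·y_flour + 3·y_butter = 28.5; 2·y_flour + 2·y_butter = 23.
Solving: y_flour = 6, y_butter = 5.5.
rye loaves enters the basis when its profit ≥ yᵀa₃ = 6·5 + 5.5·1 = 35.5.

35.5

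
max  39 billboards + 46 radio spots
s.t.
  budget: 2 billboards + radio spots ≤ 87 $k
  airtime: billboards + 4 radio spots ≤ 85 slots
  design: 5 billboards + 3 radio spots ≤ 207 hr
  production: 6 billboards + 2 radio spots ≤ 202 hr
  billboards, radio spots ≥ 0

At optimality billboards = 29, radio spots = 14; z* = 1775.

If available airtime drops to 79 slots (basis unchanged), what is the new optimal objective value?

1721

Check each constraint at x*: budget 72/87 (slack 15); airtime 85/85 (tight); design 187/207 (slack 20); production 202/202 (tight).
By complementary slackness, y = 0 for the non-binding constraints.
From A_Bᵀ y = c: 1·y_airtime + 6·y_production = 39; 4·y_airtime + 2·y_production = 46.
Solving: y_airtime = 9, y_production = 5.
Δz = y_airtime·Δb = 9 × (-6) = -54, so new z* = 1775 − 54 = 1721.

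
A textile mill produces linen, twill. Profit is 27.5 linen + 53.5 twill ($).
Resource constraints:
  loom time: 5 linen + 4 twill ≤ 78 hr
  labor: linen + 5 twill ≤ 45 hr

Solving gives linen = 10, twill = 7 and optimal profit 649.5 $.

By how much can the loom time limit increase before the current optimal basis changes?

147

Binding constraints: loom time, labor. The basis is B = [[5,4],[1,5]] with det 21.
Per unit increase in loom time, x* moves by d = (0.2381, -0.0476).
The basis stays optimal until twill reaches 0; allowable increase = 147 hr.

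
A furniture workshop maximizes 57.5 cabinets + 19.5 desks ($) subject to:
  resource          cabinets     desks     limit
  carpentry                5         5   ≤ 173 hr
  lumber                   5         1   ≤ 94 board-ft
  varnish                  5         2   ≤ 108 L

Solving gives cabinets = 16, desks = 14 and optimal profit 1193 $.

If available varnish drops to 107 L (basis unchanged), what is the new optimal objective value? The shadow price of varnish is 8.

Δb = -1, so new z* = 1193 + (8)·(-1) = 1193 − 8 = 1185.

1185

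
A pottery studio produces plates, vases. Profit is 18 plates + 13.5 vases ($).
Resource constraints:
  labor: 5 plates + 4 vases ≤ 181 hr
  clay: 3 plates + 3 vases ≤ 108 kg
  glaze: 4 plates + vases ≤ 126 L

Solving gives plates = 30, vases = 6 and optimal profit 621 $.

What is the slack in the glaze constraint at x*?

glaze used = 4·30 + 1·6 = 126; slack = 126 − 126 = 0.

0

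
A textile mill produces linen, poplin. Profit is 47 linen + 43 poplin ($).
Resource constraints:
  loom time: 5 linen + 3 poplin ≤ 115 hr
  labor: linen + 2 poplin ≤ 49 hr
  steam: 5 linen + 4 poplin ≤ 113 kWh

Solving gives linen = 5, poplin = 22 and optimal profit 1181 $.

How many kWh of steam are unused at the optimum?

0

steam used = 5·5 + 4·22 = 113; slack = 113 − 113 = 0.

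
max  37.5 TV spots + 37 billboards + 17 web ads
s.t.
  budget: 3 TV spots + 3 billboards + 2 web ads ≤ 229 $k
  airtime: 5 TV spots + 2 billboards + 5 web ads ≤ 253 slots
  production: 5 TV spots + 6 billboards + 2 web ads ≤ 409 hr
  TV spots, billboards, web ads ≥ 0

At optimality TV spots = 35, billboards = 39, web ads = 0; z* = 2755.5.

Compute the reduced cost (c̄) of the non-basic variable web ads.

-4

At the optimum: budget uses 222 of 229 (slack = 7); airtime uses 253 of 253 (binding); production uses 409 of 409 (binding).
Since budget is not tight, its dual is 0.
From A_Bᵀ y = c: 5·y_airtime + 5·y_production = 37.5; 2·y_airtime + 6·y_production = 37.
This yields shadow prices y_airtime = 2, y_production = 5.5.
Reduced cost of web ads: c₃ − yᵀa₃ = 17 − (2·5 + 5.5·2) = 17 − 21 = -4.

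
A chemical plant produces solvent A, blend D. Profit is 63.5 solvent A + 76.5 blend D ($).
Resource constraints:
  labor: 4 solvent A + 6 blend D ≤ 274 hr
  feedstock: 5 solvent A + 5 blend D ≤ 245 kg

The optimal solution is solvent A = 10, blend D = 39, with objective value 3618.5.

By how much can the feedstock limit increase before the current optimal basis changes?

97.5

Binding constraints: labor, feedstock. The basis is B = [[4,6],[5,5]] with det -10.
Per unit increase in feedstock, x* moves by d = (0.6, -0.4).
The basis stays optimal until blend D reaches 0; allowable increase = 97.5 kg.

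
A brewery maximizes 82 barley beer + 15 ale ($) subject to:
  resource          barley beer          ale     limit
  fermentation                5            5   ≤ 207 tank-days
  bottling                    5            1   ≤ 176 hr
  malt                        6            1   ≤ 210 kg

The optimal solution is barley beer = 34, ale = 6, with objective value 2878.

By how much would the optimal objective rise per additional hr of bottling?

8

At the optimum: fermentation uses 200 of 207 (slack = 7); bottling uses 176 of 176 (binding); malt uses 210 of 210 (binding).
Slack constraints have shadow price 0 (complementary slackness).
The binding rows give the dual system: 5·y_bottling + 6·y_malt = 82 and 1·y_bottling + 1·y_malt = 15.
This yields shadow prices y_bottling = 8, y_malt = 7.
Shadow price of bottling = 8.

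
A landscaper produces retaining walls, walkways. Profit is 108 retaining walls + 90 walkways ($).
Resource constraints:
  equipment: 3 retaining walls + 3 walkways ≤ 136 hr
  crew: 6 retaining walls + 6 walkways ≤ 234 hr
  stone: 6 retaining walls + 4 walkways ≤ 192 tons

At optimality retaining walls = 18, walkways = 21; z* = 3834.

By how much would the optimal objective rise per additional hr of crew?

Check each constraint at x*: equipment 117/136 (slack 19); crew 234/234 (tight); stone 192/192 (tight).
By complementary slackness, y = 0 for the non-binding constraint.
Dual feasibility on the basic columns requires 6·y_crew + 6·y_stone = 108, 6·y_crew + 4·y_stone = 90.
Solving: y_crew = 9, y_stone = 9.
Shadow price of crew = 9.

9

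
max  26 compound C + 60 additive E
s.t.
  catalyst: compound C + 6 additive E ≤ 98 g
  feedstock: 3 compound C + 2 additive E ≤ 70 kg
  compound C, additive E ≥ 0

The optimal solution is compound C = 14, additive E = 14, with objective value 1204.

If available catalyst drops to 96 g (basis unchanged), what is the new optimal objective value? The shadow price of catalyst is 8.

Δb = -2, so new z* = 1204 + (8)·(-2) = 1204 − 16 = 1188.

1188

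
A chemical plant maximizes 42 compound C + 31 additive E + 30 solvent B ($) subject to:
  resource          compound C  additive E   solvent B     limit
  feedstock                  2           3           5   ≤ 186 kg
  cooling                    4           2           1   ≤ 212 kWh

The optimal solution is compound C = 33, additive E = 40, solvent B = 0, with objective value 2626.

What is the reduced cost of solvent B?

-3

Both feedstock and cooling are binding at x*.
Dual feasibility on the basic columns requires 2·y_feedstock + 4·y_cooling = 42, 3·y_feedstock + 2·y_cooling = 31.
Solving: y_feedstock = 5, y_cooling = 8.
Reduced cost of solvent B: c₃ − yᵀa₃ = 30 − (5·5 + 8·1) = 30 − 33 = -3.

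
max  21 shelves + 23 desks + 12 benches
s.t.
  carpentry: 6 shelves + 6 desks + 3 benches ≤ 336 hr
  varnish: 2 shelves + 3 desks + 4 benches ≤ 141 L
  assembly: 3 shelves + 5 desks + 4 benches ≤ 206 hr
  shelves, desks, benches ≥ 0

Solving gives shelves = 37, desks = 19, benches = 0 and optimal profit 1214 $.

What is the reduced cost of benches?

-1

At the optimum: carpentry uses 336 of 336 (binding); varnish uses 131 of 141 (slack = 10); assembly uses 206 of 206 (binding).
Since varnish is not tight, its dual is 0.
The binding rows give the dual system: 6·y_carpentry + 3·y_assembly = 21 and 6·y_carpentry + 5·y_assembly = 23.
This yields shadow prices y_carpentry = 3, y_assembly = 1.
Reduced cost of benches: c₃ − yᵀa₃ = 12 − (3·3 + 1·4) = 12 − 13 = -1.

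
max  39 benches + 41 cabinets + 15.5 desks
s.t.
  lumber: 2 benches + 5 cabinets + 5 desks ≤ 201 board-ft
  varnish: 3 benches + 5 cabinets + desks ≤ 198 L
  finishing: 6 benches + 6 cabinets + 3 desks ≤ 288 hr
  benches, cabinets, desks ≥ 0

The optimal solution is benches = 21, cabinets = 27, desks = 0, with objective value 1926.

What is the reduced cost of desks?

-3.5

Check each constraint at x*: lumber 177/201 (slack 24); varnish 198/198 (tight); finishing 288/288 (tight).
By complementary slackness, y = 0 for the non-binding constraint.
Dual feasibility on the basic columns requires 3·y_varnish + 6·y_finishing = 39, 5·y_varnish + 6·y_finishing = 41.
This yields shadow prices y_varnish = 1, y_finishing = 6.
Reduced cost of desks: c₃ − yᵀa₃ = 15.5 − (1·1 + 6·3) = 15.5 − 19 = -3.5.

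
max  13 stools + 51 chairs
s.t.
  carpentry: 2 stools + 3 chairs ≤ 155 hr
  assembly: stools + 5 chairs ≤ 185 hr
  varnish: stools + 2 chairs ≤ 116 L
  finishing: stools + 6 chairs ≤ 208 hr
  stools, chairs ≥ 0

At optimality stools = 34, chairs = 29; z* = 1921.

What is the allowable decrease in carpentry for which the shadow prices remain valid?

Binding constraints: carpentry, finishing. The basis is B = [[2,3],[1,6]] with det 9.
Per unit decrease in carpentry, x* moves by d = (-0.6667, 0.1111).
The basis stays optimal until stools reaches 0; allowable decrease = 51 hr.

51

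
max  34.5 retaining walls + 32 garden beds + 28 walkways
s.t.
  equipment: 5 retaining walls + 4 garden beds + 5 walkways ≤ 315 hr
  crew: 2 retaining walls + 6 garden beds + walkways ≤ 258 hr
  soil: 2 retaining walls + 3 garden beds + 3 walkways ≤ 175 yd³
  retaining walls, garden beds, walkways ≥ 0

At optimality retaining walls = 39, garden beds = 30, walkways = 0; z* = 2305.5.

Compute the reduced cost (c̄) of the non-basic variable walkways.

At the optimum: equipment uses 315 of 315 (binding); crew uses 258 of 258 (binding); soil uses 168 of 175 (slack = 7).
Slack constraints have shadow price 0 (complementary slackness).
The binding rows give the dual system: 5·y_equipment + 2·y_crew = 34.5 and 4·y_equipment + 6·y_crew = 32.
→ y_equipment = 6.5 and y_crew = 1.
Reduced cost of walkways: c₃ − yᵀa₃ = 28 − (6.5·5 + 1·1) = 28 − 33.5 = -5.5.

-5.5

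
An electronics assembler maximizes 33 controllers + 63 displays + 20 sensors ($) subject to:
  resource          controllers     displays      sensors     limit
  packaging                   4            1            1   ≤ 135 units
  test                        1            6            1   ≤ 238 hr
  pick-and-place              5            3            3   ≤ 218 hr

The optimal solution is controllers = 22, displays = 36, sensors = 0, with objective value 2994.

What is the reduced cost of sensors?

-3

At the optimum: packaging uses 124 of 135 (slack = 11); test uses 238 of 238 (binding); pick-and-place uses 218 of 218 (binding).
Since packaging is not tight, its dual is 0.
From A_Bᵀ y = c: 1·y_test + 5·y_pick-and-place = 33; 6·y_test + 3·y_pick-and-place = 63.
Solving: y_test = 8, y_pick-and-place = 5.
Reduced cost of sensors: c₃ − yᵀa₃ = 20 − (8·1 + 5·3) = 20 − 23 = -3.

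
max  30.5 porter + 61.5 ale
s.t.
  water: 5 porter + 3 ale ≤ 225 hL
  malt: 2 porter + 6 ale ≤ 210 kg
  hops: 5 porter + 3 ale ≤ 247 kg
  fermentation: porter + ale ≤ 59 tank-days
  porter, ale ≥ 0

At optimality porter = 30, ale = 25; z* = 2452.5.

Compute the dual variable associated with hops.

0

Check each constraint at x*: water 225/225 (tight); malt 210/210 (tight); hops 225/247 (slack 22); fermentation 55/59 (slack 4).
Since hops, fermentation are not tight, their duals are 0.
From A_Bᵀ y = c: 5·y_water + 2·y_malt = 30.5; 3·y_water + 6·y_malt = 61.5.
This yields shadow prices y_water = 2.5, y_malt = 9.
Shadow price of hops = 0.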